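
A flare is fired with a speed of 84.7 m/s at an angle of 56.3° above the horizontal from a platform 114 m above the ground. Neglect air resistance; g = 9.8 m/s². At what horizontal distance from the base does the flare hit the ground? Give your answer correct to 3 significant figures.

745 m

Components: v_x = 84.7 cos 56.3° = 47.00 m/s, v_y = 84.7 sin 56.3° = 70.47 m/s.
Vertical: 0 = 114 + 70.47 t − ½(9.8) t² ⇒ 4.900 t² − 70.47 t − 114 = 0.
t = [70.47 + √(4966 + 2234)] / 9.800 = 15.85 s.
Horizontal: R = v_x · t = 47.00 × 15.85 = 745 m.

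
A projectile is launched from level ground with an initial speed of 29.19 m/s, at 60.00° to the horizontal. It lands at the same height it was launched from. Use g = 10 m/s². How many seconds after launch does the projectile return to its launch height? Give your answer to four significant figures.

5.056 s

Vertical component: v_y = 29.19 sin 60.00° = 25.279 m/s.
For a projectile landing at launch height, time of flight is t = 2 v_y / g = 2 × 25.279 / 10 = 5.056 s.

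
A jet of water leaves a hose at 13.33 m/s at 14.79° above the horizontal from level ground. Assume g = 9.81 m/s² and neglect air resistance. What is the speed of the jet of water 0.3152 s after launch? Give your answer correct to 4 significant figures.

12.89 m/s

v_x = 13.33 cos 14.79° = 12.888 m/s (constant).
v_y(t) = 13.33 sin 14.79° − g t = 3.4028 − 9.81 × 0.3152 = 0.31069 m/s.
Speed = √(v_x² + v_y²) = √(166.10 + 0.096528) = 12.89 m/s.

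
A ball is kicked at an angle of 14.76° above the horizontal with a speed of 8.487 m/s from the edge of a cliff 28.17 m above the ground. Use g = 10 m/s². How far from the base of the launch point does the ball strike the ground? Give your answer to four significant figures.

21.34 m

Components: v_x = 8.487 cos 14.76° = 8.2069 m/s, v_y = 8.487 sin 14.76° = 2.1622 m/s.
Vertical: 0 = 28.17 + 2.1622 t − ½(10) t² ⇒ 5.000 t² − 2.1622 t − 28.17 = 0.
t = [2.1622 + √(4.6751 + 563.40)] / 10.00 = 2.5997 s.
Horizontal: R = v_x · t = 8.2069 × 2.5997 = 21.34 m.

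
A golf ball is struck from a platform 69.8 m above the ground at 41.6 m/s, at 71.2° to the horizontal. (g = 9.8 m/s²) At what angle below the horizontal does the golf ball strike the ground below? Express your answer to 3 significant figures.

76.1°

v_x = 41.6 cos 71.2° = 13.41 m/s.
At impact |v_y| = √(v_y0² + 2 g h) = √(39.38² + 2×9.8×69.8) = 54.03 m/s.
Angle below horizontal = arctan(|v_y| / v_x) = arctan(54.03 / 13.41) = 76.1°.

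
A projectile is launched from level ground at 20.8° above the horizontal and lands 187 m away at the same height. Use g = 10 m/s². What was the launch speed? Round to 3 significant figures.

On level ground, R = v₀² sin(2θ) / g, so v₀ = √(R g / sin 2θ).
sin(2 × 20.8°) = 0.6639.
v₀ = √(187 × 10 / 0.6639) = √2817 = 53.1 m/s.

53.1 m/s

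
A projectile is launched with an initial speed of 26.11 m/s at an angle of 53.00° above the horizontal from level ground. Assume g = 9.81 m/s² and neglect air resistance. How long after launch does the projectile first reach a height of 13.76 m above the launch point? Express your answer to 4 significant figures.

0.8168 s

v_y0 = 26.11 sin 53.00° = 20.852 m/s.
Set y = v_y0 t − ½ g t² = 13.76: 4.905 t² − 20.852 t + 13.76 = 0.
t = [20.852 ± √(434.81 − 269.97)] / 9.81 = (20.852 ± 12.839) / 9.81, giving t = 0.8168 s or t = 3.434 s.
The projectile is on the way up at the first time, so t = 0.8168 s.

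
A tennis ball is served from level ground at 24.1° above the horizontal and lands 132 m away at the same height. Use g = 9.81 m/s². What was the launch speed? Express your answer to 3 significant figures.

41.7 m/s

On level ground, R = v₀² sin(2θ) / g, so v₀ = √(R g / sin 2θ).
sin(2 × 24.1°) = 0.7455.
v₀ = √(132 × 9.81 / 0.7455) = √1737 = 41.7 m/s.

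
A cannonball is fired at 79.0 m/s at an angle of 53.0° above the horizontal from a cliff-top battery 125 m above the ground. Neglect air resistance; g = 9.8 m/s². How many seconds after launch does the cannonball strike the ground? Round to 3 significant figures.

14.6 s

Vertical component: v_y = 79.0 sin 53.0° = 63.09 m/s.
Taking up as positive with launch at y = 125 m, landing at y = 0: 0 = 125 + 63.09 t − ½(9.8) t².
Solving 4.900 t² − 63.09 t − 125 = 0 gives t = [63.09 + √(63.09² + 4·4.900·125)] / 9.800 = 14.6 s.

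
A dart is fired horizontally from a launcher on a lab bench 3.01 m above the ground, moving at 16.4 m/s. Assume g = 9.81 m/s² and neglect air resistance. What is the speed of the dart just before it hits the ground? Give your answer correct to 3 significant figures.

Fall time: t = √(2 × 3.01 / 9.81) = 0.7834 s.
At impact: v_x = 16.4 m/s (unchanged), v_y = g t = 9.81 × 0.7834 = 7.685 m/s.
Speed = √(v_x² + v_y²) = √(269.0 + 59.06) = 18.1 m/s.

18.1 m/s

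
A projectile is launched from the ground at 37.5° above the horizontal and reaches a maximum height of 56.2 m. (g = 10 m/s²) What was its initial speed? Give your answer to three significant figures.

At maximum height v_y = 0, so (v₀ sin θ)² = 2 g H.
v₀ sin 37.5° = √(2 × 10 × 56.2) = 33.53 m/s.
v₀ = 33.53 / sin 37.5° = 33.53 / 0.6088 = 55.1 m/s.

55.1 m/s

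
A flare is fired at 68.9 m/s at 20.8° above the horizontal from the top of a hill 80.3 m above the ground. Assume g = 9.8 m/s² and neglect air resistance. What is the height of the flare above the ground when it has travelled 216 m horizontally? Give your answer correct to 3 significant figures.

107 m

v_x = 68.9 cos 20.8° = 64.41 m/s, v_y0 = 68.9 sin 20.8° = 24.47 m/s.
Time to reach x = 216 m: t = x / v_x = 216 / 64.41 = 3.354 s.
y = 80.3 + v_y0 t − ½ g t² = 80.3 + 24.47×3.354 − 4.900×3.354² = 107 m.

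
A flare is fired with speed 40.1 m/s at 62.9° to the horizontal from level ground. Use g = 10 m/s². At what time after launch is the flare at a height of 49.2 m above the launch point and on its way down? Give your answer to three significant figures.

5.27 s

v_y0 = 40.1 sin 62.9° = 35.70 m/s.
Set y = v_y0 t − ½ g t² = 49.2: 5.000 t² − 35.70 t + 49.2 = 0.
t = [35.70 ± √(1274 − 984.0)] / 10 = (35.70 ± 17.03) / 10, giving t = 1.87 s or t = 5.27 s.
On the way down corresponds to the larger root: t = 5.27 s.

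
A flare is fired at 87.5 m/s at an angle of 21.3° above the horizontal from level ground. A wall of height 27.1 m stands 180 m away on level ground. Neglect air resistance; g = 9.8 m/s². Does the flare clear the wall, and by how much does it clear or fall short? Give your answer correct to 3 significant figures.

Yes — it clears the wall by 19.2 m.

v_x = 87.5 cos 21.3° = 81.52 m/s; v_y0 = 87.5 sin 21.3° = 31.78 m/s.
Time to reach the wall: t = 180 / 81.52 = 2.208 s.
Height at that point: y = 31.78×2.208 − 4.900×2.208² = 46.28 m.
That is 46.28 − 27.1 = 19.2 m above the top of the wall, so the flare clears it.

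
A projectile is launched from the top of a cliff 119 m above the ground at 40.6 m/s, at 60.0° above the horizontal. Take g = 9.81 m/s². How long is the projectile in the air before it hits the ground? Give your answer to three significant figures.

Vertical component: v_y = 40.6 sin 60.0° = 35.16 m/s.
Taking up as positive with launch at y = 119 m, landing at y = 0: 0 = 119 + 35.16 t − ½(9.81) t².
Solving 4.905 t² − 35.16 t − 119 = 0 gives t = [35.16 + √(35.16² + 4·4.905·119)] / 9.810 = 9.68 s.

9.68 s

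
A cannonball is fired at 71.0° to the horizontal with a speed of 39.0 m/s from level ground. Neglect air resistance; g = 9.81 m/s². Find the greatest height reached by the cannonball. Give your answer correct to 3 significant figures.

69.3 m

Vertical component of launch velocity: v_y = 39.0 sin 71.0° = 36.88 m/s.
At the highest point the vertical velocity is zero, so v_y² = 2 g h_max.
h_max = (36.88)² / (2 × 9.81) = 1360 / 19.62 = 69.3 m.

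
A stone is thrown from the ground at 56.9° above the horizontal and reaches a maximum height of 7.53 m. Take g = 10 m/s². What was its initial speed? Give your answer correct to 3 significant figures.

14.6 m/s

At maximum height v_y = 0, so (v₀ sin θ)² = 2 g H.
v₀ sin 56.9° = √(2 × 10 × 7.53) = 12.27 m/s.
v₀ = 12.27 / sin 56.9° = 12.27 / 0.8377 = 14.6 m/s.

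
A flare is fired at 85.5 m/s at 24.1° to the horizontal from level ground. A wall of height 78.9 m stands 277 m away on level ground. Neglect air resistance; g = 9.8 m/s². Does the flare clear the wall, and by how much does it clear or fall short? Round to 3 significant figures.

No — it falls 16.7 m short of clearing the wall.

v_x = 85.5 cos 24.1° = 78.05 m/s; v_y0 = 85.5 sin 24.1° = 34.91 m/s.
Time to reach the wall: t = 277 / 78.05 = 3.549 s.
Height at that point: y = 34.91×3.549 − 4.900×3.549² = 62.18 m.
That is 78.9 − 62.18 = 16.7 m below the top of the wall, so the flare does not clear it.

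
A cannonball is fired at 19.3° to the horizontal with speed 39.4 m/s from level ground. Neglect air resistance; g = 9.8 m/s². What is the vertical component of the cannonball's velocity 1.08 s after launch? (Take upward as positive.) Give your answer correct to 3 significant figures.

Initial vertical component: v_y0 = 39.4 sin 19.3° = 13.02 m/s.
v_y(t) = v_y0 − g t = 13.02 − 9.8 × 1.08 = 2.44 m/s.

2.44 m/s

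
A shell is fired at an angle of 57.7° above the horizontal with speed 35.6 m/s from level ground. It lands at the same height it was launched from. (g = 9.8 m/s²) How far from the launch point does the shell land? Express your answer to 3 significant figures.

For level ground, R = v₀² sin(2θ) / g.
sin(2 × 57.7°) = sin 115.4° = 0.9033.
R = (35.6)² × 0.9033 / 9.8 = 117 m.

117 m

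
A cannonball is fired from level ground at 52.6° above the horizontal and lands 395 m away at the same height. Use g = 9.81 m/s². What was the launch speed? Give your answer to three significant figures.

On level ground, R = v₀² sin(2θ) / g, so v₀ = √(R g / sin 2θ).
sin(2 × 52.6°) = 0.9650.
v₀ = √(395 × 9.81 / 0.9650) = √4015 = 63.4 m/s.

63.4 m/s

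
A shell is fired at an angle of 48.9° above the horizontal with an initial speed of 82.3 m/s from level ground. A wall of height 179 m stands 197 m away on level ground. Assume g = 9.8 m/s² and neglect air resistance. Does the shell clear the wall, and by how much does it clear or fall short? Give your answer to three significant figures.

v_x = 82.3 cos 48.9° = 54.10 m/s; v_y0 = 82.3 sin 48.9° = 62.02 m/s.
Time to reach the wall: t = 197 / 54.10 = 3.641 s.
Height at that point: y = 62.02×3.641 − 4.900×3.641² = 160.9 m.
That is 179 − 160.9 = 18.1 m below the top of the wall, so the shell does not clear it.

No — it falls 18.1 m short of clearing the wall.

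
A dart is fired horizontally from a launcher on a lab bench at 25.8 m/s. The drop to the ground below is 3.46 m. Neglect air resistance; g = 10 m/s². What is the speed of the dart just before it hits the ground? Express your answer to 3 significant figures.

27.1 m/s

Fall time: t = √(2 × 3.46 / 10) = 0.8319 s.
At impact: v_x = 25.8 m/s (unchanged), v_y = g t = 10 × 0.8319 = 8.319 m/s.
Speed = √(v_x² + v_y²) = √(665.6 + 69.21) = 27.1 m/s.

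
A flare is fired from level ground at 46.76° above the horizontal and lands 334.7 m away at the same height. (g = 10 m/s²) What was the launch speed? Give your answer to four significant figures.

On level ground, R = v₀² sin(2θ) / g, so v₀ = √(R g / sin 2θ).
sin(2 × 46.76°) = 0.9981.
v₀ = √(334.7 × 10 / 0.9981) = √3353.4 = 57.91 m/s.

57.91 m/s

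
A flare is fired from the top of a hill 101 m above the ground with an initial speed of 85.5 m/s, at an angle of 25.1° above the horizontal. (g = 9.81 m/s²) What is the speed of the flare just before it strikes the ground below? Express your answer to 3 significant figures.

v_x = 85.5 cos 25.1° = 77.43 m/s is unchanged throughout.
For the vertical component, v_y² = v_y0² + 2 g h = (36.27)² + 2×9.81×101 = 3297, so |v_y| = 57.42 m/s.
Impact speed = √(v_x² + v_y²) = √(5995 + 3297) = 96.4 m/s.

96.4 m/s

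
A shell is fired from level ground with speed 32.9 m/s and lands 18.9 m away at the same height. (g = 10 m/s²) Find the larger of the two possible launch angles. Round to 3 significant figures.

Level-ground range: R = v₀² sin(2θ)/g ⇒ sin 2θ = R g / v₀² = 18.9×10/32.9² = 0.1746.
2θ = arcsin(0.1746) = 10.06° or 180° − 10.06° = 169.94°.
So θ = 5.03° or θ = 85.0°.

85.0°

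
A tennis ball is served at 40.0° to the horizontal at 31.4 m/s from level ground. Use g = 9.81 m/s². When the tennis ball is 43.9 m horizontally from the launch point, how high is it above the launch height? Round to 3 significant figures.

v_x = 31.4 cos 40.0° = 24.05 m/s, v_y0 = 31.4 sin 40.0° = 20.18 m/s.
Time to reach x = 43.9 m: t = x / v_x = 43.9 / 24.05 = 1.825 s.
y = v_y0 t − ½ g t² = 20.18×1.825 − 4.905×1.825² = 20.5 m.

20.5 m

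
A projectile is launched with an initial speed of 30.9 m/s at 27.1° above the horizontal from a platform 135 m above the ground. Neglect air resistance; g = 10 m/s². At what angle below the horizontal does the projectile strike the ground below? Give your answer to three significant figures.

62.9°

v_x = 30.9 cos 27.1° = 27.51 m/s.
At impact |v_y| = √(v_y0² + 2 g h) = √(14.08² + 2×10×135) = 53.84 m/s.
Angle below horizontal = arctan(|v_y| / v_x) = arctan(53.84 / 27.51) = 62.9°.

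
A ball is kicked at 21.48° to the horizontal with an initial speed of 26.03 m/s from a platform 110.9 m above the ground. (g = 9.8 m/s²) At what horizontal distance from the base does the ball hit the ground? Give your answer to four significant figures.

141.2 m

Components: v_x = 26.03 cos 21.48° = 24.222 m/s, v_y = 26.03 sin 21.48° = 9.5316 m/s.
Vertical: 0 = 110.9 + 9.5316 t − ½(9.8) t² ⇒ 4.900 t² − 9.5316 t − 110.9 = 0.
t = [9.5316 + √(90.851 + 2173.6)] / 9.800 = 5.8284 s.
Horizontal: R = v_x · t = 24.222 × 5.8284 = 141.2 m.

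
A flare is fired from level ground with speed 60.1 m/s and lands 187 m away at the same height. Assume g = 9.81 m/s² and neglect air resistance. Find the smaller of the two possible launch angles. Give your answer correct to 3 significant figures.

15.3°

Level-ground range: R = v₀² sin(2θ)/g ⇒ sin 2θ = R g / v₀² = 187×9.81/60.1² = 0.5079.
2θ = arcsin(0.5079) = 30.52° or 180° − 30.52° = 149.48°.
So θ = 15.3° or θ = 74.7°.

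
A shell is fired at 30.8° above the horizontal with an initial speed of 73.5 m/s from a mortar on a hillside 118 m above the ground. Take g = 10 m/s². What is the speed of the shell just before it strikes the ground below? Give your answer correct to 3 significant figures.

v_x = 73.5 cos 30.8° = 63.13 m/s is unchanged throughout.
For the vertical component, v_y² = v_y0² + 2 g h = (37.64)² + 2×10×118 = 3777, so |v_y| = 61.46 m/s.
Impact speed = √(v_x² + v_y²) = √(3985 + 3777) = 88.1 m/s.

88.1 m/s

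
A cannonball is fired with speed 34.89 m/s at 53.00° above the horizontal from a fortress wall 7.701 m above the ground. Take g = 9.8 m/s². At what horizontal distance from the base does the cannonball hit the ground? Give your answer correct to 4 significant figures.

Components: v_x = 34.89 cos 53.00° = 20.997 m/s, v_y = 34.89 sin 53.00° = 27.864 m/s.
Vertical: 0 = 7.701 + 27.864 t − ½(9.8) t² ⇒ 4.900 t² − 27.864 t − 7.701 = 0.
t = [27.864 + √(776.40 + 150.94)] / 9.800 = 5.9506 s.
Horizontal: R = v_x · t = 20.997 × 5.9506 = 124.9 m.

124.9 m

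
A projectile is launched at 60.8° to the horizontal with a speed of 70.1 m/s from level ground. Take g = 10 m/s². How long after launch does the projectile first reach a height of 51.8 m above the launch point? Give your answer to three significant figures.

0.915 s

v_y0 = 70.1 sin 60.8° = 61.19 m/s.
Set y = v_y0 t − ½ g t² = 51.8: 5.000 t² − 61.19 t + 51.8 = 0.
t = [61.19 ± √(3744 − 1036)] / 10 = (61.19 ± 52.04) / 10, giving t = 0.915 s or t = 11.3 s.
The projectile is on the way up at the first time, so t = 0.915 s.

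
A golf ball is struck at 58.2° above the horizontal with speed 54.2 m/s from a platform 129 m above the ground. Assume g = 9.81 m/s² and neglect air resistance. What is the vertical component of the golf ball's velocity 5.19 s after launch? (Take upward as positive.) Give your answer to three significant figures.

-4.85 m/s

Initial vertical component: v_y0 = 54.2 sin 58.2° = 46.06 m/s.
v_y(t) = v_y0 − g t = 46.06 − 9.81 × 5.19 = -4.85 m/s.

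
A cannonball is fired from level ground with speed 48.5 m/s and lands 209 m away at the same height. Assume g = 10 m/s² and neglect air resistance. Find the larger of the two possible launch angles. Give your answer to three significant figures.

58.7°

Level-ground range: R = v₀² sin(2θ)/g ⇒ sin 2θ = R g / v₀² = 209×10/48.5² = 0.8885.
2θ = arcsin(0.8885) = 62.69° or 180° − 62.69° = 117.31°.
So θ = 31.3° or θ = 58.7°.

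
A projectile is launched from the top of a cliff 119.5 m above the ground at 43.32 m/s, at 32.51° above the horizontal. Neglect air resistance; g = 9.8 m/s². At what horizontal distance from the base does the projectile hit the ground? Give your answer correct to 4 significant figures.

Components: v_x = 43.32 cos 32.51° = 36.532 m/s, v_y = 43.32 sin 32.51° = 23.282 m/s.
Vertical: 0 = 119.5 + 23.282 t − ½(9.8) t² ⇒ 4.900 t² − 23.282 t − 119.5 = 0.
t = [23.282 + √(542.05 + 2342.2)] / 9.800 = 7.8558 s.
Horizontal: R = v_x · t = 36.532 × 7.8558 = 287.0 m.

287.0 m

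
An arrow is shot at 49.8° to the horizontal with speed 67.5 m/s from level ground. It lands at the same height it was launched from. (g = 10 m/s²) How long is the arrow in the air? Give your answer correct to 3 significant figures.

Vertical component: v_y = 67.5 sin 49.8° = 51.56 m/s.
For a projectile landing at launch height, time of flight is t = 2 v_y / g = 2 × 51.56 / 10 = 10.3 s.

10.3 s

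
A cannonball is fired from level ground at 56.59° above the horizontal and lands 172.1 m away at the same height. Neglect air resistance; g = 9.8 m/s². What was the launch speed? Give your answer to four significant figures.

On level ground, R = v₀² sin(2θ) / g, so v₀ = √(R g / sin 2θ).
sin(2 × 56.59°) = 0.9193.
v₀ = √(172.1 × 9.8 / 0.9193) = √1834.6 = 42.83 m/s.

42.83 m/s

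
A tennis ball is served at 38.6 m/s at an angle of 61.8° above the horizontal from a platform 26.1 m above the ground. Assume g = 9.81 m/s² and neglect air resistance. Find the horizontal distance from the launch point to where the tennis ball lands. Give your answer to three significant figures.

Components: v_x = 38.6 cos 61.8° = 18.24 m/s, v_y = 38.6 sin 61.8° = 34.02 m/s.
Vertical: 0 = 26.1 + 34.02 t − ½(9.81) t² ⇒ 4.905 t² − 34.02 t − 26.1 = 0.
t = [34.02 + √(1157 + 512.1)] / 9.810 = 7.632 s.
Horizontal: R = v_x · t = 18.24 × 7.632 = 139 m.

139 m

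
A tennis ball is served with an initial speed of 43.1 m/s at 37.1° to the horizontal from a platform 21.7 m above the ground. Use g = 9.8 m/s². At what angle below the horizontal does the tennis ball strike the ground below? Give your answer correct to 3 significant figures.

44.0°

v_x = 43.1 cos 37.1° = 34.38 m/s.
At impact |v_y| = √(v_y0² + 2 g h) = √(26.00² + 2×9.8×21.7) = 33.19 m/s.
Angle below horizontal = arctan(|v_y| / v_x) = arctan(33.19 / 34.38) = 44.0°.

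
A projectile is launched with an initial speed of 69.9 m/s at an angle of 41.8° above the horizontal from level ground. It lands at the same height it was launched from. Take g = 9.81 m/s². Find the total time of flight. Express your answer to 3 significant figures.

9.50 s

Vertical component: v_y = 69.9 sin 41.8° = 46.59 m/s.
For a projectile landing at launch height, time of flight is t = 2 v_y / g = 2 × 46.59 / 9.81 = 9.50 s.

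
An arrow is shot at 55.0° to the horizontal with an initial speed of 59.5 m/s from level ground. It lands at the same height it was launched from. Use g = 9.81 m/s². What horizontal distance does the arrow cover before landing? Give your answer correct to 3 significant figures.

339 m

For level ground, R = v₀² sin(2θ) / g.
sin(2 × 55.0°) = sin 110.0° = 0.9397.
R = (59.5)² × 0.9397 / 9.81 = 339 m.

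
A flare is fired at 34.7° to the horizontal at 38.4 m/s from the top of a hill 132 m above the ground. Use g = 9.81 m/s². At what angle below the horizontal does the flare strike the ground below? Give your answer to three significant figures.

v_x = 38.4 cos 34.7° = 31.57 m/s.
At impact |v_y| = √(v_y0² + 2 g h) = √(21.86² + 2×9.81×132) = 55.39 m/s.
Angle below horizontal = arctan(|v_y| / v_x) = arctan(55.39 / 31.57) = 60.3°.

60.3°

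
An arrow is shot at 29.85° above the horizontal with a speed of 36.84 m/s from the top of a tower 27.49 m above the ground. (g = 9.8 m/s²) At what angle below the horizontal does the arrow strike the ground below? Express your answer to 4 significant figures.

v_x = 36.84 cos 29.85° = 31.952 m/s.
At impact |v_y| = √(v_y0² + 2 g h) = √(18.336² + 2×9.8×27.49) = 29.581 m/s.
Angle below horizontal = arctan(|v_y| / v_x) = arctan(29.581 / 31.952) = 42.79°.

42.79°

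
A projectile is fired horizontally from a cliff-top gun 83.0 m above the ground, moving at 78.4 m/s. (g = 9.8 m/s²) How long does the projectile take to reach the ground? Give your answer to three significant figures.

The horizontal speed doesn't affect the fall. With v_y0 = 0, h = ½ g t².
t = √(2 × 83.0 / 9.8) = √16.94 = 4.12 s.

4.12 s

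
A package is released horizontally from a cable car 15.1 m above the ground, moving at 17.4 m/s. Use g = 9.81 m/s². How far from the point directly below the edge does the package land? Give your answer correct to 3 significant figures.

30.5 m

Initial vertical velocity is zero, so the fall time comes from h = ½ g t²: t = √(2 × 15.1 / 9.81) = 1.755 s.
Horizontal motion is uniform at 17.4 m/s, so x = 17.4 × 1.755 = 30.5 m.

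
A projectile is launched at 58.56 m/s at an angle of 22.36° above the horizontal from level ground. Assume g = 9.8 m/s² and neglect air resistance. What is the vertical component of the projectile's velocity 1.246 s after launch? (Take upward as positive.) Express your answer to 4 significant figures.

Initial vertical component: v_y0 = 58.56 sin 22.36° = 22.278 m/s.
v_y(t) = v_y0 − g t = 22.278 − 9.8 × 1.246 = 10.07 m/s.

10.07 m/s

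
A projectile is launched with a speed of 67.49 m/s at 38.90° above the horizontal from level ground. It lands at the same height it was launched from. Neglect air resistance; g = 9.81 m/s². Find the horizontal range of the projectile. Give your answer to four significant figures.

Components: v_x = 67.49 cos 38.90° = 52.524 m/s, v_y = 67.49 sin 38.90° = 42.381 m/s.
Time of flight (same landing height): t = 2 v_y / g = 2 × 42.381 / 9.81 = 8.6404 s.
Range: R = v_x · t = 52.524 × 8.6404 = 453.8 m.

453.8 m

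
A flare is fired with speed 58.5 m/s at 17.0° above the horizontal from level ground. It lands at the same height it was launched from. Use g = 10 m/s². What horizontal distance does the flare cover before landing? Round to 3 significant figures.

Components: v_x = 58.5 cos 17.0° = 55.94 m/s, v_y = 58.5 sin 17.0° = 17.10 m/s.
Time of flight (same landing height): t = 2 v_y / g = 2 × 17.10 / 10 = 3.420 s.
Range: R = v_x · t = 55.94 × 3.420 = 191 m.

191 m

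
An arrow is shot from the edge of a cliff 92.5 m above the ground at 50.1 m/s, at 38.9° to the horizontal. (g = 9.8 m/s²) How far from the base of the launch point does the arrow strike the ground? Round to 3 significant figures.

336 m

Components: v_x = 50.1 cos 38.9° = 38.99 m/s, v_y = 50.1 sin 38.9° = 31.46 m/s.
Vertical: 0 = 92.5 + 31.46 t − ½(9.8) t² ⇒ 4.900 t² − 31.46 t − 92.5 = 0.
t = [31.46 + √(989.7 + 1813)] / 9.800 = 8.612 s.
Horizontal: R = v_x · t = 38.99 × 8.612 = 336 m.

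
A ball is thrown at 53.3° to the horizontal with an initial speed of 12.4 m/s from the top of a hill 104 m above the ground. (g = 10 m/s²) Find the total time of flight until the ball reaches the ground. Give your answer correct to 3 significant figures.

Vertical component: v_y = 12.4 sin 53.3° = 9.942 m/s.
Taking up as positive with launch at y = 104 m, landing at y = 0: 0 = 104 + 9.942 t − ½(10) t².
Solving 5.000 t² − 9.942 t − 104 = 0 gives t = [9.942 + √(9.942² + 4·5.000·104)] / 10.00 = 5.66 s.

5.66 s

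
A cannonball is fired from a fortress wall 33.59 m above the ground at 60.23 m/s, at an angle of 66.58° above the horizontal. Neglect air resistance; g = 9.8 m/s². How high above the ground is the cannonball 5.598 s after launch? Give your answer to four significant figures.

189.4 m

v_y0 = 60.23 sin 66.58° = 55.268 m/s.
y(t) = 33.59 + v_y0 t − ½ g t² = 33.59 + 55.268×5.598 − ½×9.8×5.598² = 189.4 m.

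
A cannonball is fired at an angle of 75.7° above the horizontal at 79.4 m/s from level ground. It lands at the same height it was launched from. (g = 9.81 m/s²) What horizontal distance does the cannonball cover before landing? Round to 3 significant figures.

308 m

For level ground, R = v₀² sin(2θ) / g.
sin(2 × 75.7°) = sin 151.4° = 0.4787.
R = (79.4)² × 0.4787 / 9.81 = 308 m.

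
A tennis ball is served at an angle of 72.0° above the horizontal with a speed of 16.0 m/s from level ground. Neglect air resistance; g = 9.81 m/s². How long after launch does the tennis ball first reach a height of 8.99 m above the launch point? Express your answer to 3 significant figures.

v_y0 = 16.0 sin 72.0° = 15.22 m/s.
Set y = v_y0 t − ½ g t² = 8.99: 4.905 t² − 15.22 t + 8.99 = 0.
t = [15.22 ± √(231.6 − 176.4)] / 9.81 = (15.22 ± 7.430) / 9.81, giving t = 0.794 s or t = 2.31 s.
The tennis ball is on the way up at the first time, so t = 0.794 s.

0.794 s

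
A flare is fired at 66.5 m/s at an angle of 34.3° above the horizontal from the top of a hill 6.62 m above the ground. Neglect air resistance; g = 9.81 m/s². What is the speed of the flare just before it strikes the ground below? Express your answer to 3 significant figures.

v_x = 66.5 cos 34.3° = 54.94 m/s is unchanged throughout.
For the vertical component, v_y² = v_y0² + 2 g h = (37.47)² + 2×9.81×6.62 = 1534, so |v_y| = 39.17 m/s.
Impact speed = √(v_x² + v_y²) = √(3018 + 1534) = 67.5 m/s.

67.5 m/s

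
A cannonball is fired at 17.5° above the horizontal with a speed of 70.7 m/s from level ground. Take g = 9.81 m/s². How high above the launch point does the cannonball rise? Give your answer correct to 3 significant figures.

Vertical component of launch velocity: v_y = 70.7 sin 17.5° = 21.26 m/s.
At the highest point the vertical velocity is zero, so v_y² = 2 g h_max.
h_max = (21.26)² / (2 × 9.81) = 452.0 / 19.62 = 23.0 m.

23.0 m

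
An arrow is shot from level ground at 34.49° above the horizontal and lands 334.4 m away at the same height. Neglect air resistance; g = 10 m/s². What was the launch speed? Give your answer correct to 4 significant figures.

59.85 m/s

On level ground, R = v₀² sin(2θ) / g, so v₀ = √(R g / sin 2θ).
sin(2 × 34.49°) = 0.9335.
v₀ = √(334.4 × 10 / 0.9335) = √3582.2 = 59.85 m/s.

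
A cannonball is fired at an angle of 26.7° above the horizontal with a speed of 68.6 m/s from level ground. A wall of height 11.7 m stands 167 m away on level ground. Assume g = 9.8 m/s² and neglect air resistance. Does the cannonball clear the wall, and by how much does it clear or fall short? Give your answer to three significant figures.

Yes — it clears the wall by 35.9 m.

v_x = 68.6 cos 26.7° = 61.29 m/s; v_y0 = 68.6 sin 26.7° = 30.82 m/s.
Time to reach the wall: t = 167 / 61.29 = 2.725 s.
Height at that point: y = 30.82×2.725 − 4.900×2.725² = 47.60 m.
That is 47.60 − 11.7 = 35.9 m above the top of the wall, so the cannonball clears it.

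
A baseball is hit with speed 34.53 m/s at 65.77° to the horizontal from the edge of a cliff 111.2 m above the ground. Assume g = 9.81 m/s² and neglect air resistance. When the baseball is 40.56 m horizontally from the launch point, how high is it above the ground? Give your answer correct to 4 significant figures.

v_x = 34.53 cos 65.77° = 14.171 m/s, v_y0 = 34.53 sin 65.77° = 31.488 m/s.
Time to reach x = 40.56 m: t = x / v_x = 40.56 / 14.171 = 2.8622 s.
y = 111.2 + v_y0 t − ½ g t² = 111.2 + 31.488×2.8622 − 4.905×2.8622² = 161.1 m.

161.1 m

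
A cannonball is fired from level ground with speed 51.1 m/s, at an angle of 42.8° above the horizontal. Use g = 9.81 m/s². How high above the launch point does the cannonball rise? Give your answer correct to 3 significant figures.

Vertical component of launch velocity: v_y = 51.1 sin 42.8° = 34.72 m/s.
At the highest point the vertical velocity is zero, so v_y² = 2 g h_max.
h_max = (34.72)² / (2 × 9.81) = 1205 / 19.62 = 61.4 m.

61.4 m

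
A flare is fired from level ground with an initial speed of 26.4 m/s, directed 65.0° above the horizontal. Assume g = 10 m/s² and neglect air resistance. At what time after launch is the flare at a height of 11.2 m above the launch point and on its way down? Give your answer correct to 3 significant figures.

v_y0 = 26.4 sin 65.0° = 23.93 m/s.
Set y = v_y0 t − ½ g t² = 11.2: 5.000 t² − 23.93 t + 11.2 = 0.
t = [23.93 ± √(572.6 − 224.0)] / 10 = (23.93 ± 18.67) / 10, giving t = 0.526 s or t = 4.26 s.
On the way down corresponds to the larger root: t = 4.26 s.

4.26 s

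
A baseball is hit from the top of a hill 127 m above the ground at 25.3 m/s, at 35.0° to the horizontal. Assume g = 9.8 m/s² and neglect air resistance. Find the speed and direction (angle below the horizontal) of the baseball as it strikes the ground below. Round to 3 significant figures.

v_x = 25.3 cos 35.0° = 20.72 m/s (constant).
|v_y| at impact = √((14.51)² + 2×9.8×127) = 51.96 m/s.
Speed = √(20.72² + 51.96²) = 55.9 m/s; angle = arctan(51.96/20.72) = 68.3° below horizontal.

55.9 m/s at 68.3° below the horizontal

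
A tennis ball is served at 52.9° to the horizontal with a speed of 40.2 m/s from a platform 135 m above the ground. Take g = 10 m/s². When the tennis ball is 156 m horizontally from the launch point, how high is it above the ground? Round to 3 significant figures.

134 m

v_x = 40.2 cos 52.9° = 24.25 m/s, v_y0 = 40.2 sin 52.9° = 32.06 m/s.
Time to reach x = 156 m: t = x / v_x = 156 / 24.25 = 6.433 s.
y = 135 + v_y0 t − ½ g t² = 135 + 32.06×6.433 − 5.000×6.433² = 134 m.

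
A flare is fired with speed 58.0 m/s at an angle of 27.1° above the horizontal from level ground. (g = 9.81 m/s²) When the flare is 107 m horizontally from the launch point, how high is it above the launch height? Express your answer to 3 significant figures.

33.7 m

v_x = 58.0 cos 27.1° = 51.63 m/s, v_y0 = 58.0 sin 27.1° = 26.42 m/s.
Time to reach x = 107 m: t = x / v_x = 107 / 51.63 = 2.072 s.
y = v_y0 t − ½ g t² = 26.42×2.072 − 4.905×2.072² = 33.7 m.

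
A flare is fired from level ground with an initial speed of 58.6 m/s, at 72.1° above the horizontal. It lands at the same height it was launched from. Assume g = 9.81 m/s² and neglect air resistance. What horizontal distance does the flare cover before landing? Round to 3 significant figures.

205 m

For level ground, R = v₀² sin(2θ) / g.
sin(2 × 72.1°) = sin 144.2° = 0.5850.
R = (58.6)² × 0.5850 / 9.81 = 205 m.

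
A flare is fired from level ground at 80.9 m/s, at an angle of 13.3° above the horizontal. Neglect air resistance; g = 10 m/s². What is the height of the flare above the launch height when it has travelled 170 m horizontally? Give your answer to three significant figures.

v_x = 80.9 cos 13.3° = 78.73 m/s, v_y0 = 80.9 sin 13.3° = 18.61 m/s.
Time to reach x = 170 m: t = x / v_x = 170 / 78.73 = 2.159 s.
y = v_y0 t − ½ g t² = 18.61×2.159 − 5.000×2.159² = 16.9 m.

16.9 m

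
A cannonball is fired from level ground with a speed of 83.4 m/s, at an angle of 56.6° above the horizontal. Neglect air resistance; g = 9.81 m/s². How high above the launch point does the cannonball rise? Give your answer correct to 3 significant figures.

247 m

Vertical component of launch velocity: v_y = 83.4 sin 56.6° = 69.63 m/s.
At the highest point the vertical velocity is zero, so v_y² = 2 g h_max.
h_max = (69.63)² / (2 × 9.81) = 4848 / 19.62 = 247 m.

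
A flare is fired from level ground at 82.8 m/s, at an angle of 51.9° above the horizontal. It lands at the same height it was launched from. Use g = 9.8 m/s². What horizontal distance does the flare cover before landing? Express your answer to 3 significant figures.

679 m

For level ground, R = v₀² sin(2θ) / g.
sin(2 × 51.9°) = sin 103.8° = 0.9711.
R = (82.8)² × 0.9711 / 9.8 = 679 m.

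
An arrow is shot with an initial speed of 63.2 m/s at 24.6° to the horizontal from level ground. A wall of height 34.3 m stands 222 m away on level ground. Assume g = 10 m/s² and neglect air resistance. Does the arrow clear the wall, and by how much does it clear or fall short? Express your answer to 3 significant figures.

v_x = 63.2 cos 24.6° = 57.46 m/s; v_y0 = 63.2 sin 24.6° = 26.31 m/s.
Time to reach the wall: t = 222 / 57.46 = 3.864 s.
Height at that point: y = 26.31×3.864 − 5.000×3.864² = 27.01 m.
That is 34.3 − 27.01 = 7.29 m below the top of the wall, so the arrow does not clear it.

No — it falls 7.29 m short of clearing the wall.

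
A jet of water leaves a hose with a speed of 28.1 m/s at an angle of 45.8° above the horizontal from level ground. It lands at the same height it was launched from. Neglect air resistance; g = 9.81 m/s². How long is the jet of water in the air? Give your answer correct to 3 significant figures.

Vertical component: v_y = 28.1 sin 45.8° = 20.15 m/s.
For a projectile landing at launch height, time of flight is t = 2 v_y / g = 2 × 20.15 / 9.81 = 4.11 s.

4.11 s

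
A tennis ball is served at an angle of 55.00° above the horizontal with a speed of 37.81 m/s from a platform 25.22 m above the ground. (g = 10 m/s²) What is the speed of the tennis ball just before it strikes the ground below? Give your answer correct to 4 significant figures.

43.98 m/s

v_x = 37.81 cos 55.00° = 21.687 m/s is unchanged throughout.
For the vertical component, v_y² = v_y0² + 2 g h = (30.972)² + 2×10×25.22 = 1463.7, so |v_y| = 38.258 m/s.
Impact speed = √(v_x² + v_y²) = √(470.33 + 1463.7) = 43.98 m/s.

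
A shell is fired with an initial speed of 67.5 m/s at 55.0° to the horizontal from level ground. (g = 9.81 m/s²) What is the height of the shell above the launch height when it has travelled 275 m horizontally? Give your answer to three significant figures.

v_x = 67.5 cos 55.0° = 38.72 m/s, v_y0 = 67.5 sin 55.0° = 55.29 m/s.
Time to reach x = 275 m: t = x / v_x = 275 / 38.72 = 7.102 s.
y = v_y0 t − ½ g t² = 55.29×7.102 − 4.905×7.102² = 145 m.

145 m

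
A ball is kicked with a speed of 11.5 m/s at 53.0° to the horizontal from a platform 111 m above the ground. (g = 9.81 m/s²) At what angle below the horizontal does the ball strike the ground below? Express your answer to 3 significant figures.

v_x = 11.5 cos 53.0° = 6.921 m/s.
At impact |v_y| = √(v_y0² + 2 g h) = √(9.184² + 2×9.81×111) = 47.56 m/s.
Angle below horizontal = arctan(|v_y| / v_x) = arctan(47.56 / 6.921) = 81.7°.

81.7°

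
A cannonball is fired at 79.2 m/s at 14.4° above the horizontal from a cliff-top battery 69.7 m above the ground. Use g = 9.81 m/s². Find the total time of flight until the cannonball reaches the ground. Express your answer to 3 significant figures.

Vertical component: v_y = 79.2 sin 14.4° = 19.70 m/s.
Taking up as positive with launch at y = 69.7 m, landing at y = 0: 0 = 69.7 + 19.70 t − ½(9.81) t².
Solving 4.905 t² − 19.70 t − 69.7 = 0 gives t = [19.70 + √(19.70² + 4·4.905·69.7)] / 9.810 = 6.28 s.

6.28 s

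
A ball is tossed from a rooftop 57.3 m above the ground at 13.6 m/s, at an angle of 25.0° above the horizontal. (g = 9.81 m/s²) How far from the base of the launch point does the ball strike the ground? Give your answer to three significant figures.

50.0 m

Components: v_x = 13.6 cos 25.0° = 12.33 m/s, v_y = 13.6 sin 25.0° = 5.748 m/s.
Vertical: 0 = 57.3 + 5.748 t − ½(9.81) t² ⇒ 4.905 t² − 5.748 t − 57.3 = 0.
t = [5.748 + √(33.04 + 1124)] / 9.810 = 4.053 s.
Horizontal: R = v_x · t = 12.33 × 4.053 = 50.0 m.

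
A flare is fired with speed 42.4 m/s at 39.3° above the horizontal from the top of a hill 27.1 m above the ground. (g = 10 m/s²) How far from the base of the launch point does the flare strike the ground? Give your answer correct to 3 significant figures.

Components: v_x = 42.4 cos 39.3° = 32.81 m/s, v_y = 42.4 sin 39.3° = 26.86 m/s.
Vertical: 0 = 27.1 + 26.86 t − ½(10) t² ⇒ 5.000 t² − 26.86 t − 27.1 = 0.
t = [26.86 + √(721.5 + 542.0)] / 10.00 = 6.241 s.
Horizontal: R = v_x · t = 32.81 × 6.241 = 205 m.

205 m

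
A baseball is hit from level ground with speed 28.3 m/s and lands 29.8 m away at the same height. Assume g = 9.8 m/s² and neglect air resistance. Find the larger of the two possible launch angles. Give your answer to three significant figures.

Level-ground range: R = v₀² sin(2θ)/g ⇒ sin 2θ = R g / v₀² = 29.8×9.8/28.3² = 0.3646.
2θ = arcsin(0.3646) = 21.38° or 180° − 21.38° = 158.62°.
So θ = 10.7° or θ = 79.3°.

79.3°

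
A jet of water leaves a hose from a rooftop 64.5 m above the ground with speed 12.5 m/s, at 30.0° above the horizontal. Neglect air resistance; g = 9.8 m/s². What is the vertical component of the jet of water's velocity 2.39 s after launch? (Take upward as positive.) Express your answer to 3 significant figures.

Initial vertical component: v_y0 = 12.5 sin 30.0° = 6.250 m/s.
v_y(t) = v_y0 − g t = 6.250 − 9.8 × 2.39 = -17.2 m/s.

-17.2 m/s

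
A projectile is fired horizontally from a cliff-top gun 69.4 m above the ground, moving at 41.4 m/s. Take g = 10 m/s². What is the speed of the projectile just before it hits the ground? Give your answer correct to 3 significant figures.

55.7 m/s

Fall time: t = √(2 × 69.4 / 10) = 3.726 s.
At impact: v_x = 41.4 m/s (unchanged), v_y = g t = 10 × 3.726 = 37.26 m/s.
Speed = √(v_x² + v_y²) = √(1714 + 1388) = 55.7 m/s.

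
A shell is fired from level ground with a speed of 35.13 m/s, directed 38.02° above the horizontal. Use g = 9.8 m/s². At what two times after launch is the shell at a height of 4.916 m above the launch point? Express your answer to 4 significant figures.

v_y0 = 35.13 sin 38.02° = 21.638 m/s.
Set y = v_y0 t − ½ g t² = 4.916: 4.900 t² − 21.638 t + 4.916 = 0.
t = [21.638 ± √(468.20 − 96.354)] / 9.8 = (21.638 ± 19.283) / 9.8, giving t = 0.2403 s or t = 4.176 s.
So the shell is at 4.916 m at t = 0.2403 s (rising) and t = 4.176 s (falling).

0.2403 s and 4.176 s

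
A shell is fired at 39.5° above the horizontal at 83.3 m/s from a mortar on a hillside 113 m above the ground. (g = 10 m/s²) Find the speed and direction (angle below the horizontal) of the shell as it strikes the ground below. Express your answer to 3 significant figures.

v_x = 83.3 cos 39.5° = 64.28 m/s (constant).
|v_y| at impact = √((52.99)² + 2×10×113) = 71.19 m/s.
Speed = √(64.28² + 71.19²) = 95.9 m/s; angle = arctan(71.19/64.28) = 47.9° below horizontal.

95.9 m/s at 47.9° below the horizontal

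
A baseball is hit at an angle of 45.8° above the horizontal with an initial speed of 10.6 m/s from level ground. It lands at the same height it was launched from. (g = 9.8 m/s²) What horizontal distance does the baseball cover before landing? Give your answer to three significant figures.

11.5 m

Components: v_x = 10.6 cos 45.8° = 7.390 m/s, v_y = 10.6 sin 45.8° = 7.599 m/s.
Time of flight (same landing height): t = 2 v_y / g = 2 × 7.599 / 9.8 = 1.551 s.
Range: R = v_x · t = 7.390 × 1.551 = 11.5 m.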